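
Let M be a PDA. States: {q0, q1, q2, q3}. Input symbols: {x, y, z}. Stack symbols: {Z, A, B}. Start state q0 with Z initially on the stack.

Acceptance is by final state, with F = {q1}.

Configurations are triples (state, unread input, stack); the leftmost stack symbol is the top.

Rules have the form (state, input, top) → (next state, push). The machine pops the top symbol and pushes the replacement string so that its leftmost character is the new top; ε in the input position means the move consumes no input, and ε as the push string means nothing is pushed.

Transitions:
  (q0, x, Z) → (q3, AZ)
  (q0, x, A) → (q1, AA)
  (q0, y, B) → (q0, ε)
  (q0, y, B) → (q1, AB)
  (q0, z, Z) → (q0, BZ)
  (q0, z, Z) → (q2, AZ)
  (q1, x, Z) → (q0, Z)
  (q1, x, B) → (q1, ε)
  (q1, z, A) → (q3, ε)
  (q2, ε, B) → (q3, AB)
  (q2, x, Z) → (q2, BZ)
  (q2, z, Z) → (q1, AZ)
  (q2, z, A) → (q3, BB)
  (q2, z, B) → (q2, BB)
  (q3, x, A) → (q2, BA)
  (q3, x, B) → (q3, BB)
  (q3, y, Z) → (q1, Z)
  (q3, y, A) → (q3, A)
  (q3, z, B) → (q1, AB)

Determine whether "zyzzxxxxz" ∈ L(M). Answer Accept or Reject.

One accepting computation: (q0, zyzzxxxxz, Z) ⊢ (q0, yzzxxxxz, BZ) ⊢ (q0, zzxxxxz, Z) ⊢ (q2, zxxxxz, AZ) ⊢ (q3, xxxxz, BBZ) ⊢ (q3, xxxz, BBBZ) ⊢ (q3, xxz, BBBBZ) ⊢ (q3, xz, BBBBBZ) ⊢ (q3, z, BBBBBBZ) ⊢ (q1, ε, ABBBBBBZ)
All input consumed and state q1 ∈ F.

Accept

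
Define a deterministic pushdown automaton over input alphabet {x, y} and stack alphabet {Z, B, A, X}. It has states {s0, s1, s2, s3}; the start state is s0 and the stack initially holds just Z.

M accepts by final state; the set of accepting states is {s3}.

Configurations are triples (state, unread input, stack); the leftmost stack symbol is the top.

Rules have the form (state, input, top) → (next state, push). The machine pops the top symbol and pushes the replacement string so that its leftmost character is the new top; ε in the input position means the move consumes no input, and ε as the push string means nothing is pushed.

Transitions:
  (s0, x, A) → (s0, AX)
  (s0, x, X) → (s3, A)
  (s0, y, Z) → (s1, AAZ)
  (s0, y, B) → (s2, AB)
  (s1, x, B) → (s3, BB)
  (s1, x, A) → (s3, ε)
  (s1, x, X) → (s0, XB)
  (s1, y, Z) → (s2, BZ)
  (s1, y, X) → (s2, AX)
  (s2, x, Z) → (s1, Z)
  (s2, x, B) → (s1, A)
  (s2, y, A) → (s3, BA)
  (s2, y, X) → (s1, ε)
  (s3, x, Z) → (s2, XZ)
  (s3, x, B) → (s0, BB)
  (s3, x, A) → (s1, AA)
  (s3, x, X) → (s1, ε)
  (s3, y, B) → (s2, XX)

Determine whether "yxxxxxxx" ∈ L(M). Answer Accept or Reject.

Accept

(s0, yxxxxxxx, Z)
  read y, top Z: go to s1, push AAZ → (s1, xxxxxxx, AAZ)
  read x, top A: go to s3, push ε → (s3, xxxxxx, AZ)
  read x, top A: go to s1, push AA → (s1, xxxxx, AAZ)
  read x, top A: go to s3, push ε → (s3, xxxx, AZ)
  read x, top A: go to s1, push AA → (s1, xxx, AAZ)
  read x, top A: go to s3, push ε → (s3, xx, AZ)
  read x, top A: go to s1, push AA → (s1, x, AAZ)
  read x, top A: go to s3, push ε → (s3, ε, AZ)
All input consumed; state s3 ∈ F.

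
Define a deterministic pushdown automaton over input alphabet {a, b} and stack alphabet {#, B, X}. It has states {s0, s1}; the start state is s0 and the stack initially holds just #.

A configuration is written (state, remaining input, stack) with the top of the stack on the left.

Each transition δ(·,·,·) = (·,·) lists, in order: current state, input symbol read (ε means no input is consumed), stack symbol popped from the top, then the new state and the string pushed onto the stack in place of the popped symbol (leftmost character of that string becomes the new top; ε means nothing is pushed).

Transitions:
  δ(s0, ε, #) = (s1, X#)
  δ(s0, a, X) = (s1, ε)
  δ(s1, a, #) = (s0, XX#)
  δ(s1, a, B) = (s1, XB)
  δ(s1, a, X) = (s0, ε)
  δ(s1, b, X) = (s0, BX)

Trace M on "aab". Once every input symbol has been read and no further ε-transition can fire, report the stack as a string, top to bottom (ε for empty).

(s0, aab, #)
  ε-move, top #: go to s1, push X# → (s1, aab, X#)
  read a, top X: go to s0, push ε → (s0, ab, #)
  ε-move, top #: go to s1, push X# → (s1, ab, X#)
  read a, top X: go to s0, push ε → (s0, b, #)
  ε-move, top #: go to s1, push X# → (s1, b, X#)
  read b, top X: go to s0, push BX → (s0, ε, BX#)
All input consumed in state s0 with stack BX#.

BX#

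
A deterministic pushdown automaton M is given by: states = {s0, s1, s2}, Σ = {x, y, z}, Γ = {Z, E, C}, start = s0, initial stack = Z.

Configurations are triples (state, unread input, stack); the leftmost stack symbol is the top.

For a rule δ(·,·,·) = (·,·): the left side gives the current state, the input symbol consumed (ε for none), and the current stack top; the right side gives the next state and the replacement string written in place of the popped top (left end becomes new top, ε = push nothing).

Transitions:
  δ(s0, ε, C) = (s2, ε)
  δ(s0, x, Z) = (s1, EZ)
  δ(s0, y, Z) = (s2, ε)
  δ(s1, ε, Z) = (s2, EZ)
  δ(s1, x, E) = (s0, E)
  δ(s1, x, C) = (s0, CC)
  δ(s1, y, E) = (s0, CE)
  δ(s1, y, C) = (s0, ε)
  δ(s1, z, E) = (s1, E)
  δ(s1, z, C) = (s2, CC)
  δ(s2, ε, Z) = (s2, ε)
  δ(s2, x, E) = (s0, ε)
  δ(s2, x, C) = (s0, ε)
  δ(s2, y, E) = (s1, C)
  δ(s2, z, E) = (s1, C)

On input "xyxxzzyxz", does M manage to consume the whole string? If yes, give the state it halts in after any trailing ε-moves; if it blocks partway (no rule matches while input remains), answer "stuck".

stuck

(s0, xyxxzzyxz, Z) ⊢ (s1, yxxzzyxz, EZ) ⊢ (s0, xxzzyxz, CEZ) ⊢ (s2, xxzzyxz, EZ) ⊢ (s0, xzzyxz, Z) ⊢ (s1, zzyxz, EZ) ⊢ (s1, zyxz, EZ) ⊢ (s1, yxz, EZ) ⊢ (s0, xz, CEZ) ⊢ (s2, xz, EZ) ⊢ (s0, z, Z)
No transition for (s0, z, top Z); M blocks with input z remaining.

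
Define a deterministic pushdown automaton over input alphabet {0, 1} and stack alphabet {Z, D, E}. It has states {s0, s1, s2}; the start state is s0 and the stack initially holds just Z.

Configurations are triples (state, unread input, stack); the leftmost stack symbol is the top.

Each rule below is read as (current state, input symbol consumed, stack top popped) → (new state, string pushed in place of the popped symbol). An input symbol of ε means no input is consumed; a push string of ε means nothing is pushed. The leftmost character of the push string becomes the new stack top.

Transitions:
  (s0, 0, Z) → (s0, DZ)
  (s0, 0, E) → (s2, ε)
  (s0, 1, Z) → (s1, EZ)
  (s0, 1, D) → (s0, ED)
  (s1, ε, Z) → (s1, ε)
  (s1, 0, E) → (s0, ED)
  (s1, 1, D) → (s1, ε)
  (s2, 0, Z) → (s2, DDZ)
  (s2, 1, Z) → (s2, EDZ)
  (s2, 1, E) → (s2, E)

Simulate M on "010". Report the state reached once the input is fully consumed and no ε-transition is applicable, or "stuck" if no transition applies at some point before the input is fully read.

s2

(s0, 010, Z) ⊢ (s0, 10, DZ) ⊢ (s0, 0, EDZ) ⊢ (s2, ε, DZ)
All input consumed; M is in state s2.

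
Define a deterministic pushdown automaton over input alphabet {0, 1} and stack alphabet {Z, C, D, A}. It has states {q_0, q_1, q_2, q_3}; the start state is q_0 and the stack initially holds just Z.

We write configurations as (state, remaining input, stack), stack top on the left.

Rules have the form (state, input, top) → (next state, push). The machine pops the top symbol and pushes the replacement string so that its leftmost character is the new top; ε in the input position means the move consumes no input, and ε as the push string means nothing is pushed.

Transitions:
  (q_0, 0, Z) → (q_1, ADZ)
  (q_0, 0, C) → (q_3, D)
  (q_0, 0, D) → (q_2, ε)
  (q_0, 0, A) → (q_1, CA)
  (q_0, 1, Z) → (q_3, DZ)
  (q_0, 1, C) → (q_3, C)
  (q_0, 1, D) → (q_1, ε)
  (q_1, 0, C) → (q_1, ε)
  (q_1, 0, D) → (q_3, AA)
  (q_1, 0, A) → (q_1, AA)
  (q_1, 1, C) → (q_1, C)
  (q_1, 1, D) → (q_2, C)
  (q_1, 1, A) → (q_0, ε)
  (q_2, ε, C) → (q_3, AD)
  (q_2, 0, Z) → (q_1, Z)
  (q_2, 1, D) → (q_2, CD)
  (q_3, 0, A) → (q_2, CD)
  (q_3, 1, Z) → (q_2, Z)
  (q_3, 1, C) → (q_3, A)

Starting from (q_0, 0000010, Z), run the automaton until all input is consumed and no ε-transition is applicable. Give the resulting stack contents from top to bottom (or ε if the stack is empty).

(q_0, 0000010, Z)
  read 0, top Z: go to q_1, push ADZ → (q_1, 000010, ADZ)
  read 0, top A: go to q_1, push AA → (q_1, 00010, AADZ)
  read 0, top A: go to q_1, push AA → (q_1, 0010, AAADZ)
  read 0, top A: go to q_1, push AA → (q_1, 010, AAAADZ)
  read 0, top A: go to q_1, push AA → (q_1, 10, AAAAADZ)
  read 1, top A: go to q_0, push ε → (q_0, 0, AAAADZ)
  read 0, top A: go to q_1, push CA → (q_1, ε, CAAAADZ)
All input consumed in state q_1 with stack CAAAADZ.

CAAAADZ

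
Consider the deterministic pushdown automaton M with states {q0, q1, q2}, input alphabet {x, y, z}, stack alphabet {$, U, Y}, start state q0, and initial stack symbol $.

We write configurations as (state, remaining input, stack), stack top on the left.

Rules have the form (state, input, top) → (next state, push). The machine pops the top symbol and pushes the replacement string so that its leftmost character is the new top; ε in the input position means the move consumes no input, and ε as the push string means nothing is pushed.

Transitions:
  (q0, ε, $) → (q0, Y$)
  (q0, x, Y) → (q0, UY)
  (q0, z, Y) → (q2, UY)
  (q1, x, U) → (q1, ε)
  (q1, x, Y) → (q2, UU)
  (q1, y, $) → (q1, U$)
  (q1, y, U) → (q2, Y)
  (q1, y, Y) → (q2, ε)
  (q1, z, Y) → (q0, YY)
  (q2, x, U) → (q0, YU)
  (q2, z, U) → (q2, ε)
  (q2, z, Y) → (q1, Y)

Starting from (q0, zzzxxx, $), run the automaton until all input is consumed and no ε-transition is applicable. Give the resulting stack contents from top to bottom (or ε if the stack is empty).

(q0, zzzxxx, $)
  ε-move, top $: go to q0, push Y$ → (q0, zzzxxx, Y$)
  read z, top Y: go to q2, push UY → (q2, zzxxx, UY$)
  read z, top U: go to q2, push ε → (q2, zxxx, Y$)
  read z, top Y: go to q1, push Y → (q1, xxx, Y$)
  read x, top Y: go to q2, push UU → (q2, xx, UU$)
  read x, top U: go to q0, push YU → (q0, x, YUU$)
  read x, top Y: go to q0, push UY → (q0, ε, UYUU$)
All input consumed in state q0 with stack UYUU$.

UYUU$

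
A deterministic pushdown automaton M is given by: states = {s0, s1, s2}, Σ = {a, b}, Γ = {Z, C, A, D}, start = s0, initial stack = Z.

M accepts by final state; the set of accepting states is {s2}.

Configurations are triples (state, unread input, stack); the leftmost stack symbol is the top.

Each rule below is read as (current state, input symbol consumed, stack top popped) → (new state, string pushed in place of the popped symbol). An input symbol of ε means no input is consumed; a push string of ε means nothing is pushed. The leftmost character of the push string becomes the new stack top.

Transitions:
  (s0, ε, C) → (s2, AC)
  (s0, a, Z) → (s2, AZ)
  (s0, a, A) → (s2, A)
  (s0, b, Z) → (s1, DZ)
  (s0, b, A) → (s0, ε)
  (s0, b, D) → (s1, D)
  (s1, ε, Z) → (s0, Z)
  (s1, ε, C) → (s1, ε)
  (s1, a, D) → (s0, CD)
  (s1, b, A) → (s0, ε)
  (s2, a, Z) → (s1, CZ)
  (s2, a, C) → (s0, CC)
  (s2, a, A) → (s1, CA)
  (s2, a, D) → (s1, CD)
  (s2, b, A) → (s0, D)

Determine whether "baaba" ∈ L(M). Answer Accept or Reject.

Reject

(s0, baaba, Z)
  read b, top Z: go to s1, push DZ → (s1, aaba, DZ)
  read a, top D: go to s0, push CD → (s0, aba, CDZ)
  ε-move, top C: go to s2, push AC → (s2, aba, ACDZ)
  read a, top A: go to s1, push CA → (s1, ba, CACDZ)
  ε-move, top C: go to s1, push ε → (s1, ba, ACDZ)
  read b, top A: go to s0, push ε → (s0, a, CDZ)
  ε-move, top C: go to s2, push AC → (s2, a, ACDZ)
  read a, top A: go to s1, push CA → (s1, ε, CACDZ)
  ε-move, top C: go to s1, push ε → (s1, ε, ACDZ)
All input consumed; state s1 ∉ F and no further ε-move applies.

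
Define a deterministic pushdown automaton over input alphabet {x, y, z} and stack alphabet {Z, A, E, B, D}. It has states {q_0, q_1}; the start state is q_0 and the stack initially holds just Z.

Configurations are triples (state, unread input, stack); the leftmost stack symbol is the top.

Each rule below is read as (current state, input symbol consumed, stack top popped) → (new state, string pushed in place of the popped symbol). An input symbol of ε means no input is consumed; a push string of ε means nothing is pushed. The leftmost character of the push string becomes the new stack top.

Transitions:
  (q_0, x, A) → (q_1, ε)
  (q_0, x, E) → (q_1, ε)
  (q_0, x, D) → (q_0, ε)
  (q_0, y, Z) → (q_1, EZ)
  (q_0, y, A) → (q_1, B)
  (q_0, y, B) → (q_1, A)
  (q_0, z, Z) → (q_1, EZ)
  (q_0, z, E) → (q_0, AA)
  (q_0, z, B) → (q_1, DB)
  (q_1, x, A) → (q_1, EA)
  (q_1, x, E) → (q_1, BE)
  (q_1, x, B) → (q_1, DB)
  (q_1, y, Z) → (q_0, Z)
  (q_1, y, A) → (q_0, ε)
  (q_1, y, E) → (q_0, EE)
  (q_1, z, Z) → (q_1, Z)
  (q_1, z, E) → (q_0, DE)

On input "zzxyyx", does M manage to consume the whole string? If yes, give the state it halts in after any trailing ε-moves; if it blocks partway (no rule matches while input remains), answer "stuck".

stuck

(q_0, zzxyyx, Z) ⊢ (q_1, zxyyx, EZ) ⊢ (q_0, xyyx, DEZ) ⊢ (q_0, yyx, EZ)
No transition for (q_0, y, top E); M blocks with input yyx remaining.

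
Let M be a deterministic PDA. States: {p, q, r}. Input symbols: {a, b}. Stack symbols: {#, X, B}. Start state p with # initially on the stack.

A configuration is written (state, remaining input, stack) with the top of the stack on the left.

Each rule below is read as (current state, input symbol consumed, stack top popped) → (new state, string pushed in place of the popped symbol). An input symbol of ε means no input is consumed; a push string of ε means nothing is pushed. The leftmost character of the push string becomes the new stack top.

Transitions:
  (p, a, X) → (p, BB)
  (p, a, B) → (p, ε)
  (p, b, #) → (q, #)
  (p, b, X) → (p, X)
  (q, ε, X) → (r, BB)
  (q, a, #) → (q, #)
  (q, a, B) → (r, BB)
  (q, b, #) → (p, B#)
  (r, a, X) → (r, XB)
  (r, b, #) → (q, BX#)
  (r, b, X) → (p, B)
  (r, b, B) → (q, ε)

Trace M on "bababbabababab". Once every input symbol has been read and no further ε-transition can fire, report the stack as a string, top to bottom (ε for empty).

B#

(p, bababbabababab, #)
  read b, top #: go to q, push # → (q, ababbabababab, #)
  read a, top #: go to q, push # → (q, babbabababab, #)
  read b, top #: go to p, push B# → (p, abbabababab, B#)
  read a, top B: go to p, push ε → (p, bbabababab, #)
  read b, top #: go to q, push # → (q, babababab, #)
  read b, top #: go to p, push B# → (p, abababab, B#)
  read a, top B: go to p, push ε → (p, bababab, #)
  read b, top #: go to q, push # → (q, ababab, #)
  read a, top #: go to q, push # → (q, babab, #)
  read b, top #: go to p, push B# → (p, abab, B#)
  read a, top B: go to p, push ε → (p, bab, #)
  read b, top #: go to q, push # → (q, ab, #)
  read a, top #: go to q, push # → (q, b, #)
  read b, top #: go to p, push B# → (p, ε, B#)
All input consumed in state p with stack B#.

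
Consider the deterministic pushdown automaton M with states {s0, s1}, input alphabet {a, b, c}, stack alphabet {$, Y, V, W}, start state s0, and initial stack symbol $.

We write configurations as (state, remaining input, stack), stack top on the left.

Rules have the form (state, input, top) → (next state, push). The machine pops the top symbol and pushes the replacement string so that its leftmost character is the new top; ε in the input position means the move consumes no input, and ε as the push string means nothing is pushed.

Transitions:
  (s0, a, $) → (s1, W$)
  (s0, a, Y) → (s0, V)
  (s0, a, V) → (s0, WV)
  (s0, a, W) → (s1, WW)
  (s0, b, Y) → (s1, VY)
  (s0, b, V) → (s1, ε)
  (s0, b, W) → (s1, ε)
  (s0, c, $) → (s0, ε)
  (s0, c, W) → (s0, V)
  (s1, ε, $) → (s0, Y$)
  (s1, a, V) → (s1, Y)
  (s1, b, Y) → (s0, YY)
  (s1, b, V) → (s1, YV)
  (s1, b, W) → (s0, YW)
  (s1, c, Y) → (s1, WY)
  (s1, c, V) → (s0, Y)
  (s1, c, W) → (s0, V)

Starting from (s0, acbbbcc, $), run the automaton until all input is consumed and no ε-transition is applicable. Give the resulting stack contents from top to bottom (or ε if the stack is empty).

(s0, acbbbcc, $)
  read a, top $: go to s1, push W$ → (s1, cbbbcc, W$)
  read c, top W: go to s0, push V → (s0, bbbcc, V$)
  read b, top V: go to s1, push ε → (s1, bbcc, $)
  ε-move, top $: go to s0, push Y$ → (s0, bbcc, Y$)
  read b, top Y: go to s1, push VY → (s1, bcc, VY$)
  read b, top V: go to s1, push YV → (s1, cc, YVY$)
  read c, top Y: go to s1, push WY → (s1, c, WYVY$)
  read c, top W: go to s0, push V → (s0, ε, VYVY$)
All input consumed in state s0 with stack VYVY$.

VYVY$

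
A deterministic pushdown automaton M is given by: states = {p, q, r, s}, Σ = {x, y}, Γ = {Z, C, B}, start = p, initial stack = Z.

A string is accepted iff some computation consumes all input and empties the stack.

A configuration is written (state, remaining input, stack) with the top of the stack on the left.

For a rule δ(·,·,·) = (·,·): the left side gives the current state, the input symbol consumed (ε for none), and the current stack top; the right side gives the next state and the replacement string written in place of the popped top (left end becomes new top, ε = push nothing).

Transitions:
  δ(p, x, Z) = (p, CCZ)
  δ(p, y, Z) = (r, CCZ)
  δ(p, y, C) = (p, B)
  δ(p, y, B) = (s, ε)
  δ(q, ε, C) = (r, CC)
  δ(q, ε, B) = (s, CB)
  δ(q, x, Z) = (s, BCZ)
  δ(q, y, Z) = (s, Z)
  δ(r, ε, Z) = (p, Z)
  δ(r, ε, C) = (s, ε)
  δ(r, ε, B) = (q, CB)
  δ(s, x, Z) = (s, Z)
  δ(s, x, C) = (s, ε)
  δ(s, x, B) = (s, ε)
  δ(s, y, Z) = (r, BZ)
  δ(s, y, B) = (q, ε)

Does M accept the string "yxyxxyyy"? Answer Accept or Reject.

Reject

(p, yxyxxyyy, Z)
  read y, top Z: go to r, push CCZ → (r, xyxxyyy, CCZ)
  ε-move, top C: go to s, push ε → (s, xyxxyyy, CZ)
  read x, top C: go to s, push ε → (s, yxxyyy, Z)
  read y, top Z: go to r, push BZ → (r, xxyyy, BZ)
  ε-move, top B: go to q, push CB → (q, xxyyy, CBZ)
  ε-move, top C: go to r, push CC → (r, xxyyy, CCBZ)
  ε-move, top C: go to s, push ε → (s, xxyyy, CBZ)
  read x, top C: go to s, push ε → (s, xyyy, BZ)
  read x, top B: go to s, push ε → (s, yyy, Z)
  read y, top Z: go to r, push BZ → (r, yy, BZ)
  ε-move, top B: go to q, push CB → (q, yy, CBZ)
  ε-move, top C: go to r, push CC → (r, yy, CCBZ)
  ε-move, top C: go to s, push ε → (s, yy, CBZ)
No transition applies at (s, yy, CBZ); input not fully consumed.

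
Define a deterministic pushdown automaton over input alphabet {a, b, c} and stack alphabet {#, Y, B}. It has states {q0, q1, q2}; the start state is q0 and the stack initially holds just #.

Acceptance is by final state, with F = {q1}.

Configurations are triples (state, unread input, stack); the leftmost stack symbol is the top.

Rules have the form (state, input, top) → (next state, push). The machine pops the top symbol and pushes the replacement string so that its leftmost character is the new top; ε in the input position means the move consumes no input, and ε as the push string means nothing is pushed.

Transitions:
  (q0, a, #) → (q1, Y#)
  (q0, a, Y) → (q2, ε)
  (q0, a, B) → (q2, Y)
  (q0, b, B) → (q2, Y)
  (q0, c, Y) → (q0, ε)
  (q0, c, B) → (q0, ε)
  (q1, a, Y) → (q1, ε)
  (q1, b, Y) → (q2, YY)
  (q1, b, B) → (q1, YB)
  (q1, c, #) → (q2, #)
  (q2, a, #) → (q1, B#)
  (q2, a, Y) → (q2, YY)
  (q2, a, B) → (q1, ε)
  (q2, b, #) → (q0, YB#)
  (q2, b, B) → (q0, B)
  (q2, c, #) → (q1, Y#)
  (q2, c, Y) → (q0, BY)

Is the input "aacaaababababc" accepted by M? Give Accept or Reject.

(q0, aacaaababababc, #)
  read a, top #: go to q1, push Y# → (q1, acaaababababc, Y#)
  read a, top Y: go to q1, push ε → (q1, caaababababc, #)
  read c, top #: go to q2, push # → (q2, aaababababc, #)
  read a, top #: go to q1, push B# → (q1, aababababc, B#)
No transition applies at (q1, aababababc, B#); input not fully consumed.

Reject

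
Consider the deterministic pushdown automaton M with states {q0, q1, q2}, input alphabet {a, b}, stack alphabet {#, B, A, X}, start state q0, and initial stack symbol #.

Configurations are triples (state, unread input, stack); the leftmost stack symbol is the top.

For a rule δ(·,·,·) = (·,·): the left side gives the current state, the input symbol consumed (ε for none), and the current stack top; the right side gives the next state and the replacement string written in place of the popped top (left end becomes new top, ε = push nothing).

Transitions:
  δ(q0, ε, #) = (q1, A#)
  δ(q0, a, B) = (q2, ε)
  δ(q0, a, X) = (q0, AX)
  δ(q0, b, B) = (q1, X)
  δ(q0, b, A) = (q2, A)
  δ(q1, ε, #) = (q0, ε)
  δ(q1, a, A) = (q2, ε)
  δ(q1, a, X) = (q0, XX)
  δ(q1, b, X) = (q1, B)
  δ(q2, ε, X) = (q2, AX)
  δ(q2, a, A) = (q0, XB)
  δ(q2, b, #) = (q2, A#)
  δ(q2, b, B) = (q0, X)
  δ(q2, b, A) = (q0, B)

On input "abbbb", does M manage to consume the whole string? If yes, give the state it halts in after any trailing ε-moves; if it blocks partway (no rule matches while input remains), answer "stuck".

q1

(q0, abbbb, #) ⊢ (q1, abbbb, A#) ⊢ (q2, bbbb, #) ⊢ (q2, bbb, A#) ⊢ (q0, bb, B#) ⊢ (q1, b, X#) ⊢ (q1, ε, B#)
All input consumed; M is in state q1.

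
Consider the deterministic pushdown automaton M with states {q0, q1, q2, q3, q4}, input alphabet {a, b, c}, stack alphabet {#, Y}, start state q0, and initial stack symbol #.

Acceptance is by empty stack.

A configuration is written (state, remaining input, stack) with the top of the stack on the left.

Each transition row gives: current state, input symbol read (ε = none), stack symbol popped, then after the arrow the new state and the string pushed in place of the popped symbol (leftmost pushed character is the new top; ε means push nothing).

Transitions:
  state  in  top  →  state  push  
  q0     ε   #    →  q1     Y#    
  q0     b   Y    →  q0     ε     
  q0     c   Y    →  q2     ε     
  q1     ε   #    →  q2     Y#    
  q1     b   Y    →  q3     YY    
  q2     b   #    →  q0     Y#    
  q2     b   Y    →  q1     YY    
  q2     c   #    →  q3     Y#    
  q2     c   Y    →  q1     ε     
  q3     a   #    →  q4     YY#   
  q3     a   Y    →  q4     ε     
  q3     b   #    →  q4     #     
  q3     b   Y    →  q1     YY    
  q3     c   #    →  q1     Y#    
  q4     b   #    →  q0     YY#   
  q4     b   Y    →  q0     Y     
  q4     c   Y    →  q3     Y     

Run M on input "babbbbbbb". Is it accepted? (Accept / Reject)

Reject

(q0, babbbbbbb, #) ⊢ (q1, babbbbbbb, Y#) ⊢ (q3, abbbbbbb, YY#) ⊢ (q4, bbbbbbb, Y#) ⊢ (q0, bbbbbb, Y#) ⊢ (q0, bbbbb, #) ⊢ (q1, bbbbb, Y#) ⊢ (q3, bbbb, YY#) ⊢ (q1, bbb, YYY#) ⊢ (q3, bb, YYYY#) ⊢ (q1, b, YYYYY#) ⊢ (q3, ε, YYYYYY#)
All input consumed; stack is YYYYYY#, not empty, and no further ε-move applies.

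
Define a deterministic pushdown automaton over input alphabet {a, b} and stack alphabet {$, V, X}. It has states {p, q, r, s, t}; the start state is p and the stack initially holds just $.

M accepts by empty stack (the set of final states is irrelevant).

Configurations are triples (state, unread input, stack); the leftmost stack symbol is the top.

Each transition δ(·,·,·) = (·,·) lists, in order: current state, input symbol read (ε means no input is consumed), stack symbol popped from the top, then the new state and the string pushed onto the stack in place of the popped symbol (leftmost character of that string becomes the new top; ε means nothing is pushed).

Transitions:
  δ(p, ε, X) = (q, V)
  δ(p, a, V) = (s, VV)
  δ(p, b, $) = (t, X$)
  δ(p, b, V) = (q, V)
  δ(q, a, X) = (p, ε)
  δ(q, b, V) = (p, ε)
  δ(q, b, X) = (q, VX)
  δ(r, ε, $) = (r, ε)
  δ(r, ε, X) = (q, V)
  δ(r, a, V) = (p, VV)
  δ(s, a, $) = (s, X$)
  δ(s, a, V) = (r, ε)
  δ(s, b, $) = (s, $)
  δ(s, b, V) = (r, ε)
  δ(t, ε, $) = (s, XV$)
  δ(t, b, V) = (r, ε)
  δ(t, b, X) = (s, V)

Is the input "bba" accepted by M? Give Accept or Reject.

(p, bba, $)
  read b, top $: go to t, push X$ → (t, ba, X$)
  read b, top X: go to s, push V → (s, a, V$)
  read a, top V: go to r, push ε → (r, ε, $)
  ε-move, top $: go to r, push ε → (r, ε, ε)
All input consumed and the stack is empty.

Accept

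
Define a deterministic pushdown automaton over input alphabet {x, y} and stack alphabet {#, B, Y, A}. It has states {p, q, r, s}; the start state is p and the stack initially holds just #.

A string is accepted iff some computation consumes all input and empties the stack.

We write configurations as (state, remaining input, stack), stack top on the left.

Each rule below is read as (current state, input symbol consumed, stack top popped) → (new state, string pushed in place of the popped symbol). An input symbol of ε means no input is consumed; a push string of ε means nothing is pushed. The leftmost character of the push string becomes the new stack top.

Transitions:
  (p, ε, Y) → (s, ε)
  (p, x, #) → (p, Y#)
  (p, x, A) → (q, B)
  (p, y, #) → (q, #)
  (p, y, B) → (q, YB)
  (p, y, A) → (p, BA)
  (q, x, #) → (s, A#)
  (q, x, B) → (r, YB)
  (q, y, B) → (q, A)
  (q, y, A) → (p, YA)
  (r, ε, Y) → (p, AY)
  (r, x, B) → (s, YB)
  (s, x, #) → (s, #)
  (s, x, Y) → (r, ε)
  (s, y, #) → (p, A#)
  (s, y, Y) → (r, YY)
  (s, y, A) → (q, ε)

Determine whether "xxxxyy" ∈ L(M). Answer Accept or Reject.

(p, xxxxyy, #)
  read x, top #: go to p, push Y# → (p, xxxyy, Y#)
  ε-move, top Y: go to s, push ε → (s, xxxyy, #)
  read x, top #: go to s, push # → (s, xxyy, #)
  read x, top #: go to s, push # → (s, xyy, #)
  read x, top #: go to s, push # → (s, yy, #)
  read y, top #: go to p, push A# → (p, y, A#)
  read y, top A: go to p, push BA → (p, ε, BA#)
All input consumed; stack is BA#, not empty, and no further ε-move applies.

Reject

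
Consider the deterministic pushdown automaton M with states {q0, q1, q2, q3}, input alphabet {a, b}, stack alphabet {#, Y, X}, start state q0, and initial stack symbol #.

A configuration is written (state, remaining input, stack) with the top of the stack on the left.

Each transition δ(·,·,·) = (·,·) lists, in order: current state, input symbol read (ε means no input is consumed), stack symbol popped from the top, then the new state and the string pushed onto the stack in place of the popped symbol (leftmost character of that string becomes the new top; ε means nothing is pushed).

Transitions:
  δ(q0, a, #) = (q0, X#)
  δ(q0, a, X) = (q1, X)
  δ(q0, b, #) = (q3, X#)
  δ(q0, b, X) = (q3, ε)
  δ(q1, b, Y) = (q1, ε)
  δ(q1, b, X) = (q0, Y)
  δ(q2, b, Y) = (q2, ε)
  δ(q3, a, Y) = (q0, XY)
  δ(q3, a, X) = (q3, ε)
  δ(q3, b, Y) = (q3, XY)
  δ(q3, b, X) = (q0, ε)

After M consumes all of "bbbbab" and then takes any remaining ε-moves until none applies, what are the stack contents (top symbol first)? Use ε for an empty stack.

(q0, bbbbab, #)
  read b, top #: go to q3, push X# → (q3, bbbab, X#)
  read b, top X: go to q0, push ε → (q0, bbab, #)
  read b, top #: go to q3, push X# → (q3, bab, X#)
  read b, top X: go to q0, push ε → (q0, ab, #)
  read a, top #: go to q0, push X# → (q0, b, X#)
  read b, top X: go to q3, push ε → (q3, ε, #)
All input consumed in state q3 with stack #.

#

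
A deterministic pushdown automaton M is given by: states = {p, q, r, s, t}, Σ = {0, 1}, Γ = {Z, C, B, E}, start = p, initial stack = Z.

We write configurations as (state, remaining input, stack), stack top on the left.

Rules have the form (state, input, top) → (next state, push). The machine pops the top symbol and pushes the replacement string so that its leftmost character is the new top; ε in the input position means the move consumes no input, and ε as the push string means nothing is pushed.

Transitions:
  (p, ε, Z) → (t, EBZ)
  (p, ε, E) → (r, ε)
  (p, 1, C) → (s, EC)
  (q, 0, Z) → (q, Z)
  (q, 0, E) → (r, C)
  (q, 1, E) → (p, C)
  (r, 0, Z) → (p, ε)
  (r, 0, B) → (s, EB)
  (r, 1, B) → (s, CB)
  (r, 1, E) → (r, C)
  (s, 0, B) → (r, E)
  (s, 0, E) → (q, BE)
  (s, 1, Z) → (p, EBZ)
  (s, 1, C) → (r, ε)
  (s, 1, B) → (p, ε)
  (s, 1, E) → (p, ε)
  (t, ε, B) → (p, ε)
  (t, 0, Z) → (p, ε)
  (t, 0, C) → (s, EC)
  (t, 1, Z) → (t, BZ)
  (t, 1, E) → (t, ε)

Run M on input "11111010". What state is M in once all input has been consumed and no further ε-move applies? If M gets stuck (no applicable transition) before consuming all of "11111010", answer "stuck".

stuck

(p, 11111010, Z)
  ε-move, top Z: go to t, push EBZ → (t, 11111010, EBZ)
  read 1, top E: go to t, push ε → (t, 1111010, BZ)
  ε-move, top B: go to p, push ε → (p, 1111010, Z)
  ε-move, top Z: go to t, push EBZ → (t, 1111010, EBZ)
  read 1, top E: go to t, push ε → (t, 111010, BZ)
  ε-move, top B: go to p, push ε → (p, 111010, Z)
  ε-move, top Z: go to t, push EBZ → (t, 111010, EBZ)
  read 1, top E: go to t, push ε → (t, 11010, BZ)
  ε-move, top B: go to p, push ε → (p, 11010, Z)
  ε-move, top Z: go to t, push EBZ → (t, 11010, EBZ)
  read 1, top E: go to t, push ε → (t, 1010, BZ)
  ε-move, top B: go to p, push ε → (p, 1010, Z)
  ε-move, top Z: go to t, push EBZ → (t, 1010, EBZ)
  read 1, top E: go to t, push ε → (t, 010, BZ)
  ε-move, top B: go to p, push ε → (p, 010, Z)
  ε-move, top Z: go to t, push EBZ → (t, 010, EBZ)
No transition for (t, 0, top E); M blocks with input 010 remaining.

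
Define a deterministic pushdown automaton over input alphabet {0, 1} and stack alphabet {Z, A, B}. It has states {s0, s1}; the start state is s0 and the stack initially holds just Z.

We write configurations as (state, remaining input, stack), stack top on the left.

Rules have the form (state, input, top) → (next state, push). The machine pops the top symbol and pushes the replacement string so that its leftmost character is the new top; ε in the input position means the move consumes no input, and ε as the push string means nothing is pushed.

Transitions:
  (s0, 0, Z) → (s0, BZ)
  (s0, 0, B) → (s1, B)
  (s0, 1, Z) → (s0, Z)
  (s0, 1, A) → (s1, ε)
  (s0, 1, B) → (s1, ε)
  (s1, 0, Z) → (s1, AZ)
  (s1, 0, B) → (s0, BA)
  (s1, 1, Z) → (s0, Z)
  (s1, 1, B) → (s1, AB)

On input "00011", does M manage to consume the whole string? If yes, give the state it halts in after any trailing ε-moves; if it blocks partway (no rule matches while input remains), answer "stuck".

stuck

(s0, 00011, Z)
  read 0, top Z: go to s0, push BZ → (s0, 0011, BZ)
  read 0, top B: go to s1, push B → (s1, 011, BZ)
  read 0, top B: go to s0, push BA → (s0, 11, BAZ)
  read 1, top B: go to s1, push ε → (s1, 1, AZ)
No transition for (s1, 1, top A); M blocks with input 1 remaining.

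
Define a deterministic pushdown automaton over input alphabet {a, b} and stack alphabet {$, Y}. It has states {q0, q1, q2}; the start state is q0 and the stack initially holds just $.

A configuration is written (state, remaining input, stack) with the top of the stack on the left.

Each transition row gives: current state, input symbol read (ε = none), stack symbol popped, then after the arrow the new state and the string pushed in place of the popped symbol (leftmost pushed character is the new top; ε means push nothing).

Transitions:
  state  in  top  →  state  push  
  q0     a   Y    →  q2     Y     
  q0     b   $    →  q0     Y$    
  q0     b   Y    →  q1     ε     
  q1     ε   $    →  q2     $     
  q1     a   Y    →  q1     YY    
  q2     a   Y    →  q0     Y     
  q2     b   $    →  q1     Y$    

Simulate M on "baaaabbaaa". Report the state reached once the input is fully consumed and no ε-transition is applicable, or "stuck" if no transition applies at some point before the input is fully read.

(q0, baaaabbaaa, $)
  read b, top $: go to q0, push Y$ → (q0, aaaabbaaa, Y$)
  read a, top Y: go to q2, push Y → (q2, aaabbaaa, Y$)
  read a, top Y: go to q0, push Y → (q0, aabbaaa, Y$)
  read a, top Y: go to q2, push Y → (q2, abbaaa, Y$)
  read a, top Y: go to q0, push Y → (q0, bbaaa, Y$)
  read b, top Y: go to q1, push ε → (q1, baaa, $)
  ε-move, top $: go to q2, push $ → (q2, baaa, $)
  read b, top $: go to q1, push Y$ → (q1, aaa, Y$)
  read a, top Y: go to q1, push YY → (q1, aa, YY$)
  read a, top Y: go to q1, push YY → (q1, a, YYY$)
  read a, top Y: go to q1, push YY → (q1, ε, YYYY$)
All input consumed; M is in state q1.

q1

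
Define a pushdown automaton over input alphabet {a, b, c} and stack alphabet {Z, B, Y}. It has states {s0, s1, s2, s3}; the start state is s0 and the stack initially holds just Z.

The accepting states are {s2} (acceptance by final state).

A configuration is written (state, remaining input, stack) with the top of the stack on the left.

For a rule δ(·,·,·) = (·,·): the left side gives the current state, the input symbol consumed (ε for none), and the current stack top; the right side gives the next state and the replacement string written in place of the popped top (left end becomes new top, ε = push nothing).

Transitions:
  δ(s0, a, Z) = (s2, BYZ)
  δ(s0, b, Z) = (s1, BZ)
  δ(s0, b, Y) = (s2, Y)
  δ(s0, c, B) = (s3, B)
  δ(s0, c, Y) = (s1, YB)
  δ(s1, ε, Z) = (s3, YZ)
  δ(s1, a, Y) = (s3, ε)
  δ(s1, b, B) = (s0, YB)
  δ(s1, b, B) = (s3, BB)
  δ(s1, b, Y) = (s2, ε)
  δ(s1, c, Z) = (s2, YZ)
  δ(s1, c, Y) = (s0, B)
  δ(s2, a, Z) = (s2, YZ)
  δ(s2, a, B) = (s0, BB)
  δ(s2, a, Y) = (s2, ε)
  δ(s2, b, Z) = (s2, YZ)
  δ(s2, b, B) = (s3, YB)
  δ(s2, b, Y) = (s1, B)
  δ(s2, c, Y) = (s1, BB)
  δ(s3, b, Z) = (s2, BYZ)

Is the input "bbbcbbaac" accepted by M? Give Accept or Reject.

Reject

No computation consumes all input and reaches a final state.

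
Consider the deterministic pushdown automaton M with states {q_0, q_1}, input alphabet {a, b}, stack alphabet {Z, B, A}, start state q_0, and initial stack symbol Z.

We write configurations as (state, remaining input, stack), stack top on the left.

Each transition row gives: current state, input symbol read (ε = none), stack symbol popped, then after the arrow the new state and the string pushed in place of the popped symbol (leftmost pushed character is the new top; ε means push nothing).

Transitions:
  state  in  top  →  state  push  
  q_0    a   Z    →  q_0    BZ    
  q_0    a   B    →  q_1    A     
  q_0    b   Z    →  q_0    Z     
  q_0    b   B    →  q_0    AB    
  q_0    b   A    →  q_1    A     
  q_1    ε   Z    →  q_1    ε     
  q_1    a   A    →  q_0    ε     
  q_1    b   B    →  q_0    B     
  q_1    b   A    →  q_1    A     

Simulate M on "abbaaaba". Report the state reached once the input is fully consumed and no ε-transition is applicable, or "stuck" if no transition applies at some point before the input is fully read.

(q_0, abbaaaba, Z)
  read a, top Z: go to q_0, push BZ → (q_0, bbaaaba, BZ)
  read b, top B: go to q_0, push AB → (q_0, baaaba, ABZ)
  read b, top A: go to q_1, push A → (q_1, aaaba, ABZ)
  read a, top A: go to q_0, push ε → (q_0, aaba, BZ)
  read a, top B: go to q_1, push A → (q_1, aba, AZ)
  read a, top A: go to q_0, push ε → (q_0, ba, Z)
  read b, top Z: go to q_0, push Z → (q_0, a, Z)
  read a, top Z: go to q_0, push BZ → (q_0, ε, BZ)
All input consumed; M is in state q_0.

q_0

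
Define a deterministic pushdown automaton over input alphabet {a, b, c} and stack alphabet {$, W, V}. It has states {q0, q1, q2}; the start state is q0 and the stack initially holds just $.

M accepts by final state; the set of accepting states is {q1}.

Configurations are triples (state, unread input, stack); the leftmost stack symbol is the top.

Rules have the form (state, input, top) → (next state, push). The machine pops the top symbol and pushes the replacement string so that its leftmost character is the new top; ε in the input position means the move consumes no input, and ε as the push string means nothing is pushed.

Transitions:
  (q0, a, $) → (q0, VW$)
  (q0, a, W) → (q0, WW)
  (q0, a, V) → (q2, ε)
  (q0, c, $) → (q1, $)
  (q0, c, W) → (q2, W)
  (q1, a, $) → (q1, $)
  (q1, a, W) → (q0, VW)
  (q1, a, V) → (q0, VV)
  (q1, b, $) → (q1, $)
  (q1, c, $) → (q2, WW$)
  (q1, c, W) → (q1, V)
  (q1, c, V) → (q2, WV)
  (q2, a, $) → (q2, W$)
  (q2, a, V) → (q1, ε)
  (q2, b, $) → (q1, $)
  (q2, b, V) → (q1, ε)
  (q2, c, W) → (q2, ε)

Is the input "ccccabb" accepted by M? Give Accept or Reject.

(q0, ccccabb, $)
  read c, top $: go to q1, push $ → (q1, cccabb, $)
  read c, top $: go to q2, push WW$ → (q2, ccabb, WW$)
  read c, top W: go to q2, push ε → (q2, cabb, W$)
  read c, top W: go to q2, push ε → (q2, abb, $)
  read a, top $: go to q2, push W$ → (q2, bb, W$)
No transition applies at (q2, bb, W$); input not fully consumed.

Reject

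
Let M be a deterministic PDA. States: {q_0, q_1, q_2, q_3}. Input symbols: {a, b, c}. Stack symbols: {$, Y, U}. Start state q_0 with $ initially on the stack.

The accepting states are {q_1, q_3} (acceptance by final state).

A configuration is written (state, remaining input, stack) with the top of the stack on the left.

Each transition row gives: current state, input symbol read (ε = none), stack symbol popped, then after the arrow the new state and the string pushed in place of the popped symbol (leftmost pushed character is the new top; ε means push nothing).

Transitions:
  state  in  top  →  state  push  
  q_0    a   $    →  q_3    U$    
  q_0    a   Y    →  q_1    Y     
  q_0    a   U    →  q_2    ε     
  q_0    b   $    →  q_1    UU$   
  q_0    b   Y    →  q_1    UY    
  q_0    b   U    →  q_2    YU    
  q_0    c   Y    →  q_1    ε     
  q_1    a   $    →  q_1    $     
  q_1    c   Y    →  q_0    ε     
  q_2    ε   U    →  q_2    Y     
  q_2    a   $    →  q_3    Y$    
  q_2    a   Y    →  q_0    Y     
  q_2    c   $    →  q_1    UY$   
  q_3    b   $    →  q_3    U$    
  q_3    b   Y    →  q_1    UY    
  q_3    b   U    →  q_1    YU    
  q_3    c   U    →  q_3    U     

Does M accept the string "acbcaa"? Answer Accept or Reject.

(q_0, acbcaa, $) ⊢ (q_3, cbcaa, U$) ⊢ (q_3, bcaa, U$) ⊢ (q_1, caa, YU$) ⊢ (q_0, aa, U$) ⊢ (q_2, a, $) ⊢ (q_3, ε, Y$)
All input consumed; state q_3 ∈ F.

Accept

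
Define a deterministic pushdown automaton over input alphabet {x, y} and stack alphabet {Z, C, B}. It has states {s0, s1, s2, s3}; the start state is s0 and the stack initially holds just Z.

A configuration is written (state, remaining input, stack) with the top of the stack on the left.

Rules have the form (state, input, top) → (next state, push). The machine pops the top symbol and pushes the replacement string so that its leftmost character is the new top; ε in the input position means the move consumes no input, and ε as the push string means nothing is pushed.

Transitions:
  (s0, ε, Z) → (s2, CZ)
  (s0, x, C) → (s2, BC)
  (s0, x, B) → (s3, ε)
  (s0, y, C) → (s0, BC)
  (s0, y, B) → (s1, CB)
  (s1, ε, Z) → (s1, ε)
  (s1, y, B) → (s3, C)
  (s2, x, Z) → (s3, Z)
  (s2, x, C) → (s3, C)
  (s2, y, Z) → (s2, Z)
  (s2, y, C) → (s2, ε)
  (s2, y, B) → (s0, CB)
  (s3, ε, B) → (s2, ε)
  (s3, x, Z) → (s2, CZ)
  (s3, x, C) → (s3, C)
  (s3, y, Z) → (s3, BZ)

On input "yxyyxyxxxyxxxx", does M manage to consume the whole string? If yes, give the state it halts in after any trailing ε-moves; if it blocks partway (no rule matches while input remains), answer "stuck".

stuck

(s0, yxyyxyxxxyxxxx, Z) ⊢ (s2, yxyyxyxxxyxxxx, CZ) ⊢ (s2, xyyxyxxxyxxxx, Z) ⊢ (s3, yyxyxxxyxxxx, Z) ⊢ (s3, yxyxxxyxxxx, BZ) ⊢ (s2, yxyxxxyxxxx, Z) ⊢ (s2, xyxxxyxxxx, Z) ⊢ (s3, yxxxyxxxx, Z) ⊢ (s3, xxxyxxxx, BZ) ⊢ (s2, xxxyxxxx, Z) ⊢ (s3, xxyxxxx, Z) ⊢ (s2, xyxxxx, CZ) ⊢ (s3, yxxxx, CZ)
No transition for (s3, y, top C); M blocks with input yxxxx remaining.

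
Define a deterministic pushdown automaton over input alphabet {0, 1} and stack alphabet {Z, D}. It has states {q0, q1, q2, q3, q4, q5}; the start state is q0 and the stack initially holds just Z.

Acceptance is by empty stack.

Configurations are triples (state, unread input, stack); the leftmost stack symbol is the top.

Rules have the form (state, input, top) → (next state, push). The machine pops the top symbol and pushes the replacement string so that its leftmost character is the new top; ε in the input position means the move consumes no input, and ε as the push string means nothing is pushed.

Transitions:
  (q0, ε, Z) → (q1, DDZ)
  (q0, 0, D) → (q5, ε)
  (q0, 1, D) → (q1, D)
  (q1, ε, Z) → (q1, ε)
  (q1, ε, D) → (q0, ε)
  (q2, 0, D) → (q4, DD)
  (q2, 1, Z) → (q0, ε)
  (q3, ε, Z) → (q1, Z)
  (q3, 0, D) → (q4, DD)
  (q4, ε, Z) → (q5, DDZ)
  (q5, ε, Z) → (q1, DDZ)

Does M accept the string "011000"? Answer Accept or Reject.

(q0, 011000, Z) ⊢ (q1, 011000, DDZ) ⊢ (q0, 011000, DZ) ⊢ (q5, 11000, Z) ⊢ (q1, 11000, DDZ) ⊢ (q0, 11000, DZ) ⊢ (q1, 1000, DZ) ⊢ (q0, 1000, Z) ⊢ (q1, 1000, DDZ) ⊢ (q0, 1000, DZ) ⊢ (q1, 000, DZ) ⊢ (q0, 000, Z) ⊢ (q1, 000, DDZ) ⊢ (q0, 000, DZ) ⊢ (q5, 00, Z) ⊢ (q1, 00, DDZ) ⊢ (q0, 00, DZ) ⊢ (q5, 0, Z) ⊢ (q1, 0, DDZ) ⊢ (q0, 0, DZ) ⊢ (q5, ε, Z) ⊢ (q1, ε, DDZ) ⊢ (q0, ε, DZ)
All input consumed; stack is DZ, not empty, and no further ε-move applies.

Reject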